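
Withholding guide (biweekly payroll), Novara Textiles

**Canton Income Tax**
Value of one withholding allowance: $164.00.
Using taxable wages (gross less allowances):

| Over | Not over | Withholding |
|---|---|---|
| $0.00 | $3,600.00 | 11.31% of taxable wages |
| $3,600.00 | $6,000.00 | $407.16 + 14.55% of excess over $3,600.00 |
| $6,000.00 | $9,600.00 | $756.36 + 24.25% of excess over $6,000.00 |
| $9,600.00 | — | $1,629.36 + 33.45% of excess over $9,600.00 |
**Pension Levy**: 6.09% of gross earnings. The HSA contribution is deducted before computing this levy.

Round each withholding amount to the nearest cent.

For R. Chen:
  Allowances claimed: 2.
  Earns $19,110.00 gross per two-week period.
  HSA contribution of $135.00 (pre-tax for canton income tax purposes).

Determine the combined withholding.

$5,811.16

Canton Income Tax: taxable = $19,110.00 − $135.00 − 2×$164.00 = $18,647.00
  $1,629.36 + 33.45% × ($18,647.00 − $9,600.00) = $1,629.36 + 33.45% × $9,047.00 = $4,655.58
Pension Levy: 6.09% × $18,975.00 = $1,155.58
Total: $4,655.58 + $1,155.58 = $5,811.16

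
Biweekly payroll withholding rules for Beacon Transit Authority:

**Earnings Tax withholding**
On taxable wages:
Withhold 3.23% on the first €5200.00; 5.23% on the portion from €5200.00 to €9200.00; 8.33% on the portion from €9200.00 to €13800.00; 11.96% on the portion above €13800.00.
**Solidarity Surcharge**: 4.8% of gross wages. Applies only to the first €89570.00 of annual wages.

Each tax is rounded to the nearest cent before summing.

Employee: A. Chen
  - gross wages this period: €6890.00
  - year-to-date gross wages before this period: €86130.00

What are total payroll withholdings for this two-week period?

Earnings Tax: taxable = €6890.00
  €167.96 + 5.23% × (€6890.00 − €5200.00) = €167.96 + 5.23% × €1690.00 = €256.35
Solidarity Surcharge: cap €89570.00 − YTD €86130.00 = €3440.00 subject; 4.8% × €3440.00 = €165.12
Total: €256.35 + €165.12 = €421.47

€421.47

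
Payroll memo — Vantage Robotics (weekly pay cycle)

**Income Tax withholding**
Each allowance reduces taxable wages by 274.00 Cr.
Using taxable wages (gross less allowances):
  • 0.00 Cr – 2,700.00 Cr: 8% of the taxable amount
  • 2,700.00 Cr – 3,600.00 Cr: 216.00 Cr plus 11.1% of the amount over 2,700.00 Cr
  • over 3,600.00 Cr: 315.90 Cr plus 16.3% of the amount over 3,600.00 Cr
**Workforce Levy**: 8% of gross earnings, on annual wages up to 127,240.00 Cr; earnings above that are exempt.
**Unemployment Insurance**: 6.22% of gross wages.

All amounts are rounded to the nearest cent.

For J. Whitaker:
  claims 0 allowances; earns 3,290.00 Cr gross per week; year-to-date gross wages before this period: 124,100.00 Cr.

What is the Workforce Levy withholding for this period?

251.20 Cr

Workforce Levy: cap 127,240.00 Cr − YTD 124,100.00 Cr = 3,140.00 Cr subject; 8% × 3,140.00 Cr = 251.20 Cr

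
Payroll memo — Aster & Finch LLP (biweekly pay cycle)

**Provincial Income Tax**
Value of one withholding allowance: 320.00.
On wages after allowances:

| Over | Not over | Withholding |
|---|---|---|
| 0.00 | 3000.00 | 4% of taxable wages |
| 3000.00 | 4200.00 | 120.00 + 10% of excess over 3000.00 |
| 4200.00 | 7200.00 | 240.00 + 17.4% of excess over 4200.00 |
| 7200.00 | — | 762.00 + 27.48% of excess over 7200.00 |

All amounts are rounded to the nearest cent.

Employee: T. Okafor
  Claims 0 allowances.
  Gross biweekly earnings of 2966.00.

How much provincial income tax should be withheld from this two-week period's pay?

Provincial Income Tax: taxable = 2966.00
  4% × 2966.00 = 118.64

118.64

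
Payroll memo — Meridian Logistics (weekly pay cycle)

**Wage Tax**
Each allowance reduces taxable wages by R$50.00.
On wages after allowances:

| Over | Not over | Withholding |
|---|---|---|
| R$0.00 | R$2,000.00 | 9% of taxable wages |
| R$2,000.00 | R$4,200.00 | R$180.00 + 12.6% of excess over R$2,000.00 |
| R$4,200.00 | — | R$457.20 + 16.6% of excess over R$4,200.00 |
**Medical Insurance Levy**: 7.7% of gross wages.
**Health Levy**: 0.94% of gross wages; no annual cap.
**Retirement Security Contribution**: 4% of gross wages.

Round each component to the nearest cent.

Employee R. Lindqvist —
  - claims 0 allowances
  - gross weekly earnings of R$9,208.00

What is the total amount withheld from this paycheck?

R$2,452.43

Wage Tax: taxable = R$9,208.00
  R$457.20 + 16.6% × (R$9,208.00 − R$4,200.00) = R$457.20 + 16.6% × R$5,008.00 = R$1,288.53
Medical Insurance Levy: 7.7% × R$9,208.00 = R$709.02
Health Levy: 0.94% × R$9,208.00 = R$86.56
Retirement Security Contribution: 4% × R$9,208.00 = R$368.32
Total: R$1,288.53 + R$709.02 + R$86.56 + R$368.32 = R$2,452.43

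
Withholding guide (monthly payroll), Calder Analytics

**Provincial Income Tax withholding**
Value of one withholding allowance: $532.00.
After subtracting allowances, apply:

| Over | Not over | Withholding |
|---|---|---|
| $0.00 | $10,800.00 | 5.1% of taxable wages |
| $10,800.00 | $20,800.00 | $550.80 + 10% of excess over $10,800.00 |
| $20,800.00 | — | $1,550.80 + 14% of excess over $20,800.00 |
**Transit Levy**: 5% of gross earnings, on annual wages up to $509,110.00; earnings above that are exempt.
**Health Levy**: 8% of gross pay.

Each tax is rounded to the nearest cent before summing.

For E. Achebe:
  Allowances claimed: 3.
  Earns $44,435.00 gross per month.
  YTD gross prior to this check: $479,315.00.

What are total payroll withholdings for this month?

Provincial Income Tax: taxable = $44,435.00 − 3×$532.00 = $42,839.00
  $1,550.80 + 14% × ($42,839.00 − $20,800.00) = $1,550.80 + 14% × $22,039.00 = $4,636.26
Transit Levy: cap $509,110.00 − YTD $479,315.00 = $29,795.00 subject; 5% × $29,795.00 = $1,489.75
Health Levy: 8% × $44,435.00 = $3,554.80
Total: $4,636.26 + $1,489.75 + $3,554.80 = $9,680.81

$9,680.81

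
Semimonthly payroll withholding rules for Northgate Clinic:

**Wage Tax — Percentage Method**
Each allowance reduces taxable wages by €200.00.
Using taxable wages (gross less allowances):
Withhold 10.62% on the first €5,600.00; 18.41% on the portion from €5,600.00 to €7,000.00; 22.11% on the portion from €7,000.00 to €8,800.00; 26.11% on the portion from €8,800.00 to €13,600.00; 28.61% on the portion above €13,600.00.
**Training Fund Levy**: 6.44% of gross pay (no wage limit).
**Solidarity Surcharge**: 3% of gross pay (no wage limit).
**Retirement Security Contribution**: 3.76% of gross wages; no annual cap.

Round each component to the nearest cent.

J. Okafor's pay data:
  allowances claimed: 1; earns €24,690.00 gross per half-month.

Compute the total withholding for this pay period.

€8,878.43

Wage Tax: taxable = €24,690.00 − 1×€200.00 = €24,490.00
  €2,503.72 + 28.61% × (€24,490.00 − €13,600.00) = €2,503.72 + 28.61% × €10,890.00 = €5,619.35
Training Fund Levy: 6.44% × €24,690.00 = €1,590.04
Solidarity Surcharge: 3% × €24,690.00 = €740.70
Retirement Security Contribution: 3.76% × €24,690.00 = €928.34
Total: €5,619.35 + €1,590.04 + €740.70 + €928.34 = €8,878.43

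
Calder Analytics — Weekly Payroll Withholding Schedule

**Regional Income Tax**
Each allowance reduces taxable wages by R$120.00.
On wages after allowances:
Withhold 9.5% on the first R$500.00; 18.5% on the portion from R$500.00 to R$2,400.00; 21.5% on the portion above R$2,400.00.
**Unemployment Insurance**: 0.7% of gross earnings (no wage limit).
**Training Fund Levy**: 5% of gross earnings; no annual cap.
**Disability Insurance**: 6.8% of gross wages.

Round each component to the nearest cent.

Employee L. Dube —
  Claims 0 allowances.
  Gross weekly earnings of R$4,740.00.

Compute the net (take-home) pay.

Regional Income Tax: taxable = R$4,740.00
  R$399.00 + 21.5% × (R$4,740.00 − R$2,400.00) = R$399.00 + 21.5% × R$2,340.00 = R$902.10
Unemployment Insurance: 0.7% × R$4,740.00 = R$33.18
Training Fund Levy: 5% × R$4,740.00 = R$237.00
Disability Insurance: 6.8% × R$4,740.00 = R$322.32
Total withheld: R$902.10 + R$33.18 + R$237.00 + R$322.32 = R$1,494.60
Net pay: R$4,740.00 − R$1,494.60 = R$3,245.40

R$3,245.40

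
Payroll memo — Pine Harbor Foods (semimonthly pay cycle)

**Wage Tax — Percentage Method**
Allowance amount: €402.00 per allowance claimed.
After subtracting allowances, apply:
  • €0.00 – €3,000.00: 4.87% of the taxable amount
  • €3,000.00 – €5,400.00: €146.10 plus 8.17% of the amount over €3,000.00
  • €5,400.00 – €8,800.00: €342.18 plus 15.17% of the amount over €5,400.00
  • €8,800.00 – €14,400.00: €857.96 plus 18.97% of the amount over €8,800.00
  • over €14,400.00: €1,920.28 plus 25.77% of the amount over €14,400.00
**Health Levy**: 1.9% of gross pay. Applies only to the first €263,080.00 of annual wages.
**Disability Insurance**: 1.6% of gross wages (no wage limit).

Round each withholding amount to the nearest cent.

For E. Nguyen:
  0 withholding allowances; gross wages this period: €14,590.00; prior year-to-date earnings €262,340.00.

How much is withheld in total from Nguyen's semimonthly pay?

€2,216.74

Wage Tax: taxable = €14,590.00
  €1,920.28 + 25.77% × (€14,590.00 − €14,400.00) = €1,920.28 + 25.77% × €190.00 = €1,969.24
Health Levy: cap €263,080.00 − YTD €262,340.00 = €740.00 subject; 1.9% × €740.00 = €14.06
Disability Insurance: 1.6% × €14,590.00 = €233.44
Total: €1,969.24 + €14.06 + €233.44 = €2,216.74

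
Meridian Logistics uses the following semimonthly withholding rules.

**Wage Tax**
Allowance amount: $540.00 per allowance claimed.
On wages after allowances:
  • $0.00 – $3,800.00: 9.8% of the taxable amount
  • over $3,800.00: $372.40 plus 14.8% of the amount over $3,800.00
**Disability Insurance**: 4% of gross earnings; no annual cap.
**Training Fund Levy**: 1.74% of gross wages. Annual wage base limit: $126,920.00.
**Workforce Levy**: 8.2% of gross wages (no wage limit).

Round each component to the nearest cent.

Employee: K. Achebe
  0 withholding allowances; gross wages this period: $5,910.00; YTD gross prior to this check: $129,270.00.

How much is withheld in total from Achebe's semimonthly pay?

Wage Tax: taxable = $5,910.00
  $372.40 + 14.8% × ($5,910.00 − $3,800.00) = $372.40 + 14.8% × $2,110.00 = $684.68
Disability Insurance: 4% × $5,910.00 = $236.40
Training Fund Levy: YTD $129,270.00 ≥ cap $126,920.00 → $0.00
Workforce Levy: 8.2% × $5,910.00 = $484.62
Total: $684.68 + $236.40 + $0.00 + $484.62 = $1,405.70

$1,405.70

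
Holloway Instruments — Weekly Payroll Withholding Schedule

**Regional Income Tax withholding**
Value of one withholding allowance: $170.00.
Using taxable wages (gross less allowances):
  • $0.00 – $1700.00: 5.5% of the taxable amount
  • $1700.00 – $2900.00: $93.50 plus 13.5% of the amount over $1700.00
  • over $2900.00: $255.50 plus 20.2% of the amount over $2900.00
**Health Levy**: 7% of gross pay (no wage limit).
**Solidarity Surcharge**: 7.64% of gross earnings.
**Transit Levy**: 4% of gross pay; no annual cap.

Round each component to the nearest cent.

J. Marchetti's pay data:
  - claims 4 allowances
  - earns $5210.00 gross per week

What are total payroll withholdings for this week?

$1555.90

Regional Income Tax: taxable = $5210.00 − 4×$170.00 = $4530.00
  $255.50 + 20.2% × ($4530.00 − $2900.00) = $255.50 + 20.2% × $1630.00 = $584.76
Health Levy: 7% × $5210.00 = $364.70
Solidarity Surcharge: 7.64% × $5210.00 = $398.04
Transit Levy: 4% × $5210.00 = $208.40
Total: $584.76 + $364.70 + $398.04 + $208.40 = $1555.90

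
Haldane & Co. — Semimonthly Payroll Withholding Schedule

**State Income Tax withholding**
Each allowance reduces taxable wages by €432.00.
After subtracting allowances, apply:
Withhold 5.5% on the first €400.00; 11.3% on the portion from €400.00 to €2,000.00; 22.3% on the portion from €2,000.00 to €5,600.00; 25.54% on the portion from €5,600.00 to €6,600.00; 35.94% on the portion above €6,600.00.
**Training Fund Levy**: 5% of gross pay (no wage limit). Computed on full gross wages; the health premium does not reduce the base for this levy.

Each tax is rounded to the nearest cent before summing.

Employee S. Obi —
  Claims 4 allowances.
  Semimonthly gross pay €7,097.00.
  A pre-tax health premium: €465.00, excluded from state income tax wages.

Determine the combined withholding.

State Income Tax: taxable = €7,097.00 − €465.00 − 4×€432.00 = €4,904.00
  €202.80 + 22.3% × (€4,904.00 − €2,000.00) = €202.80 + 22.3% × €2,904.00 = €850.39
Training Fund Levy: 5% × €7,097.00 = €354.85
Total: €850.39 + €354.85 = €1,205.24

€1,205.24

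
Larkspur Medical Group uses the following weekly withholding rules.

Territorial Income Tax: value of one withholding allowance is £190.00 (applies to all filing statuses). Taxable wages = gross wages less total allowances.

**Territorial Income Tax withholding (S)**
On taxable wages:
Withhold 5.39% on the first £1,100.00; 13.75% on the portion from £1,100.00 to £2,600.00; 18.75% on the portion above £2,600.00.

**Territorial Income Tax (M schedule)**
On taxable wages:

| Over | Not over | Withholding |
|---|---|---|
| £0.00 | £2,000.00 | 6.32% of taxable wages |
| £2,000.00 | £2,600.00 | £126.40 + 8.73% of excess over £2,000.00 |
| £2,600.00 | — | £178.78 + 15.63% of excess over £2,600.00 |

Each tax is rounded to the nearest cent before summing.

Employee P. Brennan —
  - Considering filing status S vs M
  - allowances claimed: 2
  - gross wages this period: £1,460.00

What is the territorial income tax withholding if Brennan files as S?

£58.21

Territorial Income Tax (S): taxable = £1,460.00 − 2×£190.00 = £1,080.00
  5.39% × £1,080.00 = £58.21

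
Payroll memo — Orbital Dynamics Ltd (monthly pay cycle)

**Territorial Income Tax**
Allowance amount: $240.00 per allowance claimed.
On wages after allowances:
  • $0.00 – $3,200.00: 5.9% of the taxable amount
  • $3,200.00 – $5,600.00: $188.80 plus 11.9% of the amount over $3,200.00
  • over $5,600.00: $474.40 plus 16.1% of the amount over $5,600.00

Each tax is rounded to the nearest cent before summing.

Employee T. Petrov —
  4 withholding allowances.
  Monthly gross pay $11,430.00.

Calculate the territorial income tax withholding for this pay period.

$1,258.47

Territorial Income Tax: taxable = $11,430.00 − 4×$240.00 = $10,470.00
  $474.40 + 16.1% × ($10,470.00 − $5,600.00) = $474.40 + 16.1% × $4,870.00 = $1,258.47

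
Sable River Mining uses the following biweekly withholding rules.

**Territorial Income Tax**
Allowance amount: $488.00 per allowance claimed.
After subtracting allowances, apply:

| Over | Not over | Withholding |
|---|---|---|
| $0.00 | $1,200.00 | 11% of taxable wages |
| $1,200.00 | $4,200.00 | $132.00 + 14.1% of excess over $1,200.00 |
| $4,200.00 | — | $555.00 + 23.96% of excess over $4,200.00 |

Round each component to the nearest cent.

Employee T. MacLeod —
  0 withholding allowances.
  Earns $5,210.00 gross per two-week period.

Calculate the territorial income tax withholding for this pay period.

Territorial Income Tax: taxable = $5,210.00
  $555.00 + 23.96% × ($5,210.00 − $4,200.00) = $555.00 + 23.96% × $1,010.00 = $797.00

$797.00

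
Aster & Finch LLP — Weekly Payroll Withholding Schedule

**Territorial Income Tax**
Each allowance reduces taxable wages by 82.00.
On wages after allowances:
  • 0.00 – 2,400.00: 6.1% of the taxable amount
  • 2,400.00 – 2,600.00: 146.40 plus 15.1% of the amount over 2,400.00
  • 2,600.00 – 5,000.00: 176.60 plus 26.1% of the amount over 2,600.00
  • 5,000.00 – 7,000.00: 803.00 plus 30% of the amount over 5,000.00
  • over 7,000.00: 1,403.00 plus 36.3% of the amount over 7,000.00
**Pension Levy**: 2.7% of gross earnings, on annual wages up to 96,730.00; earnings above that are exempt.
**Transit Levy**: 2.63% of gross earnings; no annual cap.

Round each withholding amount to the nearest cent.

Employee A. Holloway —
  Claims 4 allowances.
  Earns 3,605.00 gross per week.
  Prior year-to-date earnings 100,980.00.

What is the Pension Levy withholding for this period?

0.00

Pension Levy: YTD 100,980.00 ≥ cap 96,730.00 → 0.00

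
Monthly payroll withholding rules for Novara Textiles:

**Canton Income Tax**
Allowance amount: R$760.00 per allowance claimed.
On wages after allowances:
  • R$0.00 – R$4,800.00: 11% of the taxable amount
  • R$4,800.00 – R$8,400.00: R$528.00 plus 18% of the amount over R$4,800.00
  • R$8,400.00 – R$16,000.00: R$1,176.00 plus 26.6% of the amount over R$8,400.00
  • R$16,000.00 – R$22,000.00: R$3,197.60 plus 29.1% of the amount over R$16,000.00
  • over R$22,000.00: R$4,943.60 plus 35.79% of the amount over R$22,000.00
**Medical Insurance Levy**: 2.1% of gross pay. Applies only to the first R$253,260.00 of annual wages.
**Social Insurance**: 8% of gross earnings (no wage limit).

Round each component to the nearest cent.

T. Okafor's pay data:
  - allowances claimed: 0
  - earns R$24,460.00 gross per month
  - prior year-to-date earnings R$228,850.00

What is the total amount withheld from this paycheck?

Canton Income Tax: taxable = R$24,460.00
  R$4,943.60 + 35.79% × (R$24,460.00 − R$22,000.00) = R$4,943.60 + 35.79% × R$2,460.00 = R$5,824.03
Medical Insurance Levy: cap R$253,260.00 − YTD R$228,850.00 = R$24,410.00 subject; 2.1% × R$24,410.00 = R$512.61
Social Insurance: 8% × R$24,460.00 = R$1,956.80
Total: R$5,824.03 + R$512.61 + R$1,956.80 = R$8,293.44

R$8,293.44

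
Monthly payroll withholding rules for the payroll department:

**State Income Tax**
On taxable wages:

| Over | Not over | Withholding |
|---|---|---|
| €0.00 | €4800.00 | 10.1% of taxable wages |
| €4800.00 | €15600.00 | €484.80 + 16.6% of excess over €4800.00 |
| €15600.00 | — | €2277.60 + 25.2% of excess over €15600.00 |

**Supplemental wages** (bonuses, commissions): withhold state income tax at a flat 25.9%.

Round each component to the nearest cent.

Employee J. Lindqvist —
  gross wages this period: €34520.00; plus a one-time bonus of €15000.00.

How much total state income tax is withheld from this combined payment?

€10930.44

State Income Tax: taxable = €34520.00
  €2277.60 + 25.2% × (€34520.00 − €15600.00) = €2277.60 + 25.2% × €18920.00 = €7045.44
Supplemental (25.9% flat on bonus): 25.9% × €15000.00 = €3885.00
Total state income tax: €7045.44 + €3885.00 = €10930.44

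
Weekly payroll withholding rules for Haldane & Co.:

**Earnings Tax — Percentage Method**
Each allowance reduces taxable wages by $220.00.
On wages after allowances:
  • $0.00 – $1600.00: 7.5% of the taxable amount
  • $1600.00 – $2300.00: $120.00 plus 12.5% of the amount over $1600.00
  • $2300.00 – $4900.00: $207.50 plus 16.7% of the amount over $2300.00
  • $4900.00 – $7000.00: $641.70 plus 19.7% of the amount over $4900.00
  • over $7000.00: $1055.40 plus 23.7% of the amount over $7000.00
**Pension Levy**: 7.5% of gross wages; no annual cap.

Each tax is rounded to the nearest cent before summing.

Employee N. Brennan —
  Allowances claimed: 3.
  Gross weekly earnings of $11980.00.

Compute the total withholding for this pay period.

Earnings Tax: taxable = $11980.00 − 3×$220.00 = $11320.00
  $1055.40 + 23.7% × ($11320.00 − $7000.00) = $1055.40 + 23.7% × $4320.00 = $2079.24
Pension Levy: 7.5% × $11980.00 = $898.50
Total: $2079.24 + $898.50 = $2977.74

$2977.74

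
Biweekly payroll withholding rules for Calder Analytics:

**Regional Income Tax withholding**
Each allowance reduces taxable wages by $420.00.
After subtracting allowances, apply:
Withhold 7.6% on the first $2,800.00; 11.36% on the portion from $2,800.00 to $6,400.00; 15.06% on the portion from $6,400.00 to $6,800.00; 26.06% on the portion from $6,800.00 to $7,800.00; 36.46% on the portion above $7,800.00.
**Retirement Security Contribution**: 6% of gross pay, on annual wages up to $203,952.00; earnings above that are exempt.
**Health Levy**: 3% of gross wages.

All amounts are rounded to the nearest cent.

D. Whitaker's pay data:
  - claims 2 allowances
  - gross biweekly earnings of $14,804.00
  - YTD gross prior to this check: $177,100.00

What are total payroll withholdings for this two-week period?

Regional Income Tax: taxable = $14,804.00 − 2×$420.00 = $13,964.00
  $942.60 + 36.46% × ($13,964.00 − $7,800.00) = $942.60 + 36.46% × $6,164.00 = $3,189.99
Retirement Security Contribution: 6% × $14,804.00 = $888.24
Health Levy: 3% × $14,804.00 = $444.12
Total: $3,189.99 + $888.24 + $444.12 = $4,522.35

$4,522.35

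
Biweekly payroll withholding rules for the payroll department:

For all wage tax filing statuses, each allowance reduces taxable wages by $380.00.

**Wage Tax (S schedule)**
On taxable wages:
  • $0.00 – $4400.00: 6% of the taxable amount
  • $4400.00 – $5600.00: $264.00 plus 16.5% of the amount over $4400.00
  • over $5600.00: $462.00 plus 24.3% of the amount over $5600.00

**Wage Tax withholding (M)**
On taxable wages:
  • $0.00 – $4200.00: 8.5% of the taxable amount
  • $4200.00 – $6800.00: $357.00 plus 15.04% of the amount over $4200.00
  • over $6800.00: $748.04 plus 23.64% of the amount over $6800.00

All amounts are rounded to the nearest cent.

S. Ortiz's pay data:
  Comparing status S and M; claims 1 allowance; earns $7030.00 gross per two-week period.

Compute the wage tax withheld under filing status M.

$725.48

Wage Tax (M): taxable = $7030.00 − 1×$380.00 = $6650.00
  $357.00 + 15.04% × ($6650.00 − $4200.00) = $357.00 + 15.04% × $2450.00 = $725.48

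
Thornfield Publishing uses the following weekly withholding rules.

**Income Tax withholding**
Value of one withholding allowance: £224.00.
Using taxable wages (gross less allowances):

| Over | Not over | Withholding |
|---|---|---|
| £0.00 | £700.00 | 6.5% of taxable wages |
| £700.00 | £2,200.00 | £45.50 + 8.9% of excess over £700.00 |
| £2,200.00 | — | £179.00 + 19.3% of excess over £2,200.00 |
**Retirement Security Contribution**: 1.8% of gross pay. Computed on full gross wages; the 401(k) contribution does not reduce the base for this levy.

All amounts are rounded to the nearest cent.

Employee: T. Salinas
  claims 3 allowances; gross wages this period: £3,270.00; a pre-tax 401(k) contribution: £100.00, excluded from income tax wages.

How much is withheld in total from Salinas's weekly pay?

£295.37

Income Tax: taxable = £3,270.00 − £100.00 − 3×£224.00 = £2,498.00
  £179.00 + 19.3% × (£2,498.00 − £2,200.00) = £179.00 + 19.3% × £298.00 = £236.51
Retirement Security Contribution: 1.8% × £3,270.00 = £58.86
Total: £236.51 + £58.86 = £295.37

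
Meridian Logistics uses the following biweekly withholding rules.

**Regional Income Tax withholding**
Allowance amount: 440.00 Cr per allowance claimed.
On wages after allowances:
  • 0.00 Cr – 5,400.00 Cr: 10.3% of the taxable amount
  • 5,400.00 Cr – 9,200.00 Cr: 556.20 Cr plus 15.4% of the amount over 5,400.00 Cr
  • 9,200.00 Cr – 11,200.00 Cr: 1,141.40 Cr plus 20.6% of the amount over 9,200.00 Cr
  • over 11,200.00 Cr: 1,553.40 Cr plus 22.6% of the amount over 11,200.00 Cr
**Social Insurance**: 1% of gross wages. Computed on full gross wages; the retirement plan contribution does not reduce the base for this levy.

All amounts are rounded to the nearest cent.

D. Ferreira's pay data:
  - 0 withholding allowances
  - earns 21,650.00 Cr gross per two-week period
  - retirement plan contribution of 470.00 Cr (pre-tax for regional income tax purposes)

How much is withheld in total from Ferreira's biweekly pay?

Regional Income Tax: taxable = 21,650.00 Cr − 470.00 Cr = 21,180.00 Cr
  1,553.40 Cr + 22.6% × (21,180.00 Cr − 11,200.00 Cr) = 1,553.40 Cr + 22.6% × 9,980.00 Cr = 3,808.88 Cr
Social Insurance: 1% × 21,650.00 Cr = 216.50 Cr
Total: 3,808.88 Cr + 216.50 Cr = 4,025.38 Cr

4,025.38 Cr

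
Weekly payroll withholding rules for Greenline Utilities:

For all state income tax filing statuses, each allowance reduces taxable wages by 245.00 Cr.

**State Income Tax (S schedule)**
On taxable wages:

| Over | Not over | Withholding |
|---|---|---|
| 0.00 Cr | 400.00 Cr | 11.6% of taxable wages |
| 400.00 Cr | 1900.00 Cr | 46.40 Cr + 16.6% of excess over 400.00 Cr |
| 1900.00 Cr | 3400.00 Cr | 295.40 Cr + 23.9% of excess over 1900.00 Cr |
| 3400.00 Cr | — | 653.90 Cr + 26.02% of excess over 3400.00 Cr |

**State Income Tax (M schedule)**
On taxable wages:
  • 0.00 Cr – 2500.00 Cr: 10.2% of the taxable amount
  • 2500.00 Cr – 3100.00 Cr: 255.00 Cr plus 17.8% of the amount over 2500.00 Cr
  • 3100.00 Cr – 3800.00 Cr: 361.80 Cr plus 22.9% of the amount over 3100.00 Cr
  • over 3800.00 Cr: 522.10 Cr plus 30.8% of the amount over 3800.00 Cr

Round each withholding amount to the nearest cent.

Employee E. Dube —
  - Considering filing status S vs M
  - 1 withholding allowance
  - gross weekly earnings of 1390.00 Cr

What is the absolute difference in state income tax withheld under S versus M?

53.28 Cr

State Income Tax (S): taxable = 1390.00 Cr − 1×245.00 Cr = 1145.00 Cr
  46.40 Cr + 16.6% × (1145.00 Cr − 400.00 Cr) = 46.40 Cr + 16.6% × 745.00 Cr = 170.07 Cr
State Income Tax (M): taxable = 1390.00 Cr − 1×245.00 Cr = 1145.00 Cr
  10.2% × 1145.00 Cr = 116.79 Cr
Difference: |170.07 Cr − 116.79 Cr| = 53.28 Cr (higher under S)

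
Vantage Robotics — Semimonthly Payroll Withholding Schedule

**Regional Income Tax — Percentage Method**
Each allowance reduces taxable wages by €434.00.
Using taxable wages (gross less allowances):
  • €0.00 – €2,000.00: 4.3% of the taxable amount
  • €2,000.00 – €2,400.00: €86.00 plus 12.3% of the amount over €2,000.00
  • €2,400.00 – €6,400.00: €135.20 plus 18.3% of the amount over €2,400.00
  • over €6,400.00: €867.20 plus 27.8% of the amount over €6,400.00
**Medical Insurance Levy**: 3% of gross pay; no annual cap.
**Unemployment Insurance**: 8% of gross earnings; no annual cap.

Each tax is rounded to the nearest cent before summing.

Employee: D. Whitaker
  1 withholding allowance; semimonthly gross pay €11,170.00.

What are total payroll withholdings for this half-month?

€3,301.31

Regional Income Tax: taxable = €11,170.00 − 1×€434.00 = €10,736.00
  €867.20 + 27.8% × (€10,736.00 − €6,400.00) = €867.20 + 27.8% × €4,336.00 = €2,072.61
Medical Insurance Levy: 3% × €11,170.00 = €335.10
Unemployment Insurance: 8% × €11,170.00 = €893.60
Total: €2,072.61 + €335.10 + €893.60 = €3,301.31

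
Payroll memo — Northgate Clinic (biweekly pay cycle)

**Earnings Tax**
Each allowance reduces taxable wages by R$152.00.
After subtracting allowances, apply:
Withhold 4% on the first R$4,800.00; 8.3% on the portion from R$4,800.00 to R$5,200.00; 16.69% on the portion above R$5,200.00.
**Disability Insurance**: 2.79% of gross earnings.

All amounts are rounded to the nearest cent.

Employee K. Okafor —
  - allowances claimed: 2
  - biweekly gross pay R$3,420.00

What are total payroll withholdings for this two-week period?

Earnings Tax: taxable = R$3,420.00 − 2×R$152.00 = R$3,116.00
  4% × R$3,116.00 = R$124.64
Disability Insurance: 2.79% × R$3,420.00 = R$95.42
Total: R$124.64 + R$95.42 = R$220.06

R$220.06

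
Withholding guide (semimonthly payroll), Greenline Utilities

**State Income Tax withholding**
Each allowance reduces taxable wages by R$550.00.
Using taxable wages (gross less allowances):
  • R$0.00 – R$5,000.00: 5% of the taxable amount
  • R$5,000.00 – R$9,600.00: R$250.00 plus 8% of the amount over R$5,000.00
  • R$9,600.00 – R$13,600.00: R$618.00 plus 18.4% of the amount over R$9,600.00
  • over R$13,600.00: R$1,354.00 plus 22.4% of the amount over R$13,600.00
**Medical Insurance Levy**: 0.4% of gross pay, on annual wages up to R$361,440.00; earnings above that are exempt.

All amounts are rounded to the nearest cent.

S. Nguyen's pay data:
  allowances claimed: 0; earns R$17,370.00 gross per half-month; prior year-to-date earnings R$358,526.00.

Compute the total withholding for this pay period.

R$2,210.14

State Income Tax: taxable = R$17,370.00
  R$1,354.00 + 22.4% × (R$17,370.00 − R$13,600.00) = R$1,354.00 + 22.4% × R$3,770.00 = R$2,198.48
Medical Insurance Levy: cap R$361,440.00 − YTD R$358,526.00 = R$2,914.00 subject; 0.4% × R$2,914.00 = R$11.66
Total: R$2,198.48 + R$11.66 = R$2,210.14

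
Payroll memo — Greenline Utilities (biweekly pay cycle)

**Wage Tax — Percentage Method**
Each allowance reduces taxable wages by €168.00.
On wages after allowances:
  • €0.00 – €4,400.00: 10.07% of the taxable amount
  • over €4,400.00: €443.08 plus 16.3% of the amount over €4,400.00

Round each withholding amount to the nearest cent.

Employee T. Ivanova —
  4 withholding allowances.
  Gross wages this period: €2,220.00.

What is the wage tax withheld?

€155.88

Wage Tax: taxable = €2,220.00 − 4×€168.00 = €1,548.00
  10.07% × €1,548.00 = €155.88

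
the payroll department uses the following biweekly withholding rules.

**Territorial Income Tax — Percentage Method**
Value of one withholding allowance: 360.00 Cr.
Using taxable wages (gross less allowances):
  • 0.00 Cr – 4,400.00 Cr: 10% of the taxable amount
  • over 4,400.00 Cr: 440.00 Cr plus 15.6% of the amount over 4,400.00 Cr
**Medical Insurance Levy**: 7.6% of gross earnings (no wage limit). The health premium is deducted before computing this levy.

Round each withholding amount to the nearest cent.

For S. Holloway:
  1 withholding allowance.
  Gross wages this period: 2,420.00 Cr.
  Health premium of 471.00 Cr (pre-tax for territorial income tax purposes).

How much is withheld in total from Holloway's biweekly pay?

Territorial Income Tax: taxable = 2,420.00 Cr − 471.00 Cr − 1×360.00 Cr = 1,589.00 Cr
  10% × 1,589.00 Cr = 158.90 Cr
Medical Insurance Levy: 7.6% × 1,949.00 Cr = 148.12 Cr
Total: 158.90 Cr + 148.12 Cr = 307.02 Cr

307.02 Cr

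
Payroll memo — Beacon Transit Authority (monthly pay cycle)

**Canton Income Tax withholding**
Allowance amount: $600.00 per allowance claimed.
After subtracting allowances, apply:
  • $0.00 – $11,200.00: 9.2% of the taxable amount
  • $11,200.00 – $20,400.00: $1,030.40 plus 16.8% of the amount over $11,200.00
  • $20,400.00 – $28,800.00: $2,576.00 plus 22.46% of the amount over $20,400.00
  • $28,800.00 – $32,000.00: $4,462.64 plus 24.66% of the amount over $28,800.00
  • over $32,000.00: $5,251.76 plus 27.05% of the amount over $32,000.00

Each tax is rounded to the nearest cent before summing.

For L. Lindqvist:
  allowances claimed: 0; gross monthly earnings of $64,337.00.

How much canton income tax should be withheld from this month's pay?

$13,998.92

Canton Income Tax: taxable = $64,337.00
  $5,251.76 + 27.05% × ($64,337.00 − $32,000.00) = $5,251.76 + 27.05% × $32,337.00 = $13,998.92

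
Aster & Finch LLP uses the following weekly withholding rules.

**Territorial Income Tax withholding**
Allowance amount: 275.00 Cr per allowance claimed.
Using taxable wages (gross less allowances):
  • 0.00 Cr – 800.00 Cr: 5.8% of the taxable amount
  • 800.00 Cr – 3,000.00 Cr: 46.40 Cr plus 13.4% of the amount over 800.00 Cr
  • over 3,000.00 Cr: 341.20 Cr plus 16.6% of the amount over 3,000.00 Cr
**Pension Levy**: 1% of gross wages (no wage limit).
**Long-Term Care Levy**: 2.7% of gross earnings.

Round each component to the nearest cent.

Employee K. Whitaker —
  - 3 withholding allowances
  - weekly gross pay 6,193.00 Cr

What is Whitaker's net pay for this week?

Territorial Income Tax: taxable = 6,193.00 Cr − 3×275.00 Cr = 5,368.00 Cr
  341.20 Cr + 16.6% × (5,368.00 Cr − 3,000.00 Cr) = 341.20 Cr + 16.6% × 2,368.00 Cr = 734.29 Cr
Pension Levy: 1% × 6,193.00 Cr = 61.93 Cr
Long-Term Care Levy: 2.7% × 6,193.00 Cr = 167.21 Cr
Total withheld: 734.29 Cr + 61.93 Cr + 167.21 Cr = 963.43 Cr
Net pay: 6,193.00 Cr − 963.43 Cr = 5,229.57 Cr

5,229.57 Cr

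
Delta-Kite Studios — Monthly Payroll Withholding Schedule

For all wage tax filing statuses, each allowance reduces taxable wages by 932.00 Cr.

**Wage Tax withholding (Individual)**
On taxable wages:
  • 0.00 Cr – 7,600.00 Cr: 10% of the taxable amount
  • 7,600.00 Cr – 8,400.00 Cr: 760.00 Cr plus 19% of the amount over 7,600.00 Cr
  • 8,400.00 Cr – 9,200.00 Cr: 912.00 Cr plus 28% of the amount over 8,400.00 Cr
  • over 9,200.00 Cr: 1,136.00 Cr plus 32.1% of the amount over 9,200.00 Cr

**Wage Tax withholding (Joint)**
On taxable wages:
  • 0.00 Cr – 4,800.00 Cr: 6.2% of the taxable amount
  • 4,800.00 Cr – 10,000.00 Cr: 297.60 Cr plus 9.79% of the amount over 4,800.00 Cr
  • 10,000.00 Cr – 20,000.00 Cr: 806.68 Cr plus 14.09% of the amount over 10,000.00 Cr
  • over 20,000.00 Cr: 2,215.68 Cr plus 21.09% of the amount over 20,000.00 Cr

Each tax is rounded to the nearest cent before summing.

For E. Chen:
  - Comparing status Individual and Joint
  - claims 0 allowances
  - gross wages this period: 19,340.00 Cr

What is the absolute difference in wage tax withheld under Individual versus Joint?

Wage Tax (Individual): taxable = 19,340.00 Cr
  1,136.00 Cr + 32.1% × (19,340.00 Cr − 9,200.00 Cr) = 1,136.00 Cr + 32.1% × 10,140.00 Cr = 4,390.94 Cr
Wage Tax (Joint): taxable = 19,340.00 Cr
  806.68 Cr + 14.09% × (19,340.00 Cr − 10,000.00 Cr) = 806.68 Cr + 14.09% × 9,340.00 Cr = 2,122.69 Cr
Difference: |4,390.94 Cr − 2,122.69 Cr| = 2,268.25 Cr (higher under Individual)

2,268.25 Cr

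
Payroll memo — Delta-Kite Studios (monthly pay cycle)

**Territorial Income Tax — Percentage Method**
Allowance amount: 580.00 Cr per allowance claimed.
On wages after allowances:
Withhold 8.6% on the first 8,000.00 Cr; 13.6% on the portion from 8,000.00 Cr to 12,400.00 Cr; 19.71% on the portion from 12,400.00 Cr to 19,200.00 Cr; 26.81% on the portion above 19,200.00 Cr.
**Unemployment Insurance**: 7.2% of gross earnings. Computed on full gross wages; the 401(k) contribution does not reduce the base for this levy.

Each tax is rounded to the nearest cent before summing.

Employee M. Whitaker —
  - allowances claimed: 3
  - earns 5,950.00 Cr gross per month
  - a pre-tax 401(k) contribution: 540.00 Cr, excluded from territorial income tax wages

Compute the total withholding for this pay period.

744.02 Cr

Territorial Income Tax: taxable = 5,950.00 Cr − 540.00 Cr − 3×580.00 Cr = 3,670.00 Cr
  8.6% × 3,670.00 Cr = 315.62 Cr
Unemployment Insurance: 7.2% × 5,950.00 Cr = 428.40 Cr
Total: 315.62 Cr + 428.40 Cr = 744.02 Cr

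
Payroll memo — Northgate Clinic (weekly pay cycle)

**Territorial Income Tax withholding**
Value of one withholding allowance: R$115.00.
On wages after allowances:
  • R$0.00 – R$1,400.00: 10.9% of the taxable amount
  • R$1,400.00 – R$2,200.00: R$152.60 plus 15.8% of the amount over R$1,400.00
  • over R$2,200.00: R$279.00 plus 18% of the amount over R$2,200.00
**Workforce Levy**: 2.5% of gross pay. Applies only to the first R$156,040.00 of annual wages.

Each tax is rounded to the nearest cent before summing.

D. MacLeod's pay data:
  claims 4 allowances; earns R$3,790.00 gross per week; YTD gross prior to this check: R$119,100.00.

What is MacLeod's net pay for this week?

R$3,212.85

Territorial Income Tax: taxable = R$3,790.00 − 4×R$115.00 = R$3,330.00
  R$279.00 + 18% × (R$3,330.00 − R$2,200.00) = R$279.00 + 18% × R$1,130.00 = R$482.40
Workforce Levy: 2.5% × R$3,790.00 = R$94.75
Total withheld: R$482.40 + R$94.75 = R$577.15
Net pay: R$3,790.00 − R$577.15 = R$3,212.85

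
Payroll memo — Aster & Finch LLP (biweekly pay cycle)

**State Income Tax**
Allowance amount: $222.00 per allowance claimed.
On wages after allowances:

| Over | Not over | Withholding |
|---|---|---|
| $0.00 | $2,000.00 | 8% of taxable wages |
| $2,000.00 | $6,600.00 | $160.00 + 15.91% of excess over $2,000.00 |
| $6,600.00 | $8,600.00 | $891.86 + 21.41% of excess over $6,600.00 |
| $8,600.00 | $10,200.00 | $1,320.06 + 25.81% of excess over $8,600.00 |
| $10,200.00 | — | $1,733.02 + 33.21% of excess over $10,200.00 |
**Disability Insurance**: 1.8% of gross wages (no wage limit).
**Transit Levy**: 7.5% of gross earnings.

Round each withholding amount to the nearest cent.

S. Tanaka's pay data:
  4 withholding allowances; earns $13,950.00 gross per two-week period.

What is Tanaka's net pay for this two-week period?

State Income Tax: taxable = $13,950.00 − 4×$222.00 = $13,062.00
  $1,733.02 + 33.21% × ($13,062.00 − $10,200.00) = $1,733.02 + 33.21% × $2,862.00 = $2,683.49
Disability Insurance: 1.8% × $13,950.00 = $251.10
Transit Levy: 7.5% × $13,950.00 = $1,046.25
Total withheld: $2,683.49 + $251.10 + $1,046.25 = $3,980.84
Net pay: $13,950.00 − $3,980.84 = $9,969.16

$9,969.16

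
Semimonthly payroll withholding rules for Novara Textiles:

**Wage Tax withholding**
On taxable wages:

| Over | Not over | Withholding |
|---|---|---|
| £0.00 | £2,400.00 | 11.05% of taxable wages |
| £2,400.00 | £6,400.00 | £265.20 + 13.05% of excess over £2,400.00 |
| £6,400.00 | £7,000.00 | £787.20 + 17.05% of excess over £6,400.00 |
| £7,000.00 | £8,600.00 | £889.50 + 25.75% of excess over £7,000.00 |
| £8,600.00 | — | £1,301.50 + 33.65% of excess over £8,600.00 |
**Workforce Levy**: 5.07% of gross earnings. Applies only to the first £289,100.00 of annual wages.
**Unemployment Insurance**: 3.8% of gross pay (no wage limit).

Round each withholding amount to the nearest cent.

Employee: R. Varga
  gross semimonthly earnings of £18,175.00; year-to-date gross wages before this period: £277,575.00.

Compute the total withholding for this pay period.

Wage Tax: taxable = £18,175.00
  £1,301.50 + 33.65% × (£18,175.00 − £8,600.00) = £1,301.50 + 33.65% × £9,575.00 = £4,523.49
Workforce Levy: cap £289,100.00 − YTD £277,575.00 = £11,525.00 subject; 5.07% × £11,525.00 = £584.32
Unemployment Insurance: 3.8% × £18,175.00 = £690.65
Total: £4,523.49 + £584.32 + £690.65 = £5,798.46

£5,798.46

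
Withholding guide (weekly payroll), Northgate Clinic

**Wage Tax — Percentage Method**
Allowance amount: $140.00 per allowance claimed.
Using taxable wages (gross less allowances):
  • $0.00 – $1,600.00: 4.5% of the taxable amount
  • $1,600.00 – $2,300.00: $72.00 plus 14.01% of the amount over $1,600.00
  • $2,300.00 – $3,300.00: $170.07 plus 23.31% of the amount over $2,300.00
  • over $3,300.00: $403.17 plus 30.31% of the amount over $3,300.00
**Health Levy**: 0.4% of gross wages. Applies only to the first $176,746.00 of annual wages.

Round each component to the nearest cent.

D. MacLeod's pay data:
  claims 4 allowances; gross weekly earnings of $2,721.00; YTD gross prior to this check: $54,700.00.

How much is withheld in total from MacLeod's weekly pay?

Wage Tax: taxable = $2,721.00 − 4×$140.00 = $2,161.00
  $72.00 + 14.01% × ($2,161.00 − $1,600.00) = $72.00 + 14.01% × $561.00 = $150.60
Health Levy: 0.4% × $2,721.00 = $10.88
Total: $150.60 + $10.88 = $161.48

$161.48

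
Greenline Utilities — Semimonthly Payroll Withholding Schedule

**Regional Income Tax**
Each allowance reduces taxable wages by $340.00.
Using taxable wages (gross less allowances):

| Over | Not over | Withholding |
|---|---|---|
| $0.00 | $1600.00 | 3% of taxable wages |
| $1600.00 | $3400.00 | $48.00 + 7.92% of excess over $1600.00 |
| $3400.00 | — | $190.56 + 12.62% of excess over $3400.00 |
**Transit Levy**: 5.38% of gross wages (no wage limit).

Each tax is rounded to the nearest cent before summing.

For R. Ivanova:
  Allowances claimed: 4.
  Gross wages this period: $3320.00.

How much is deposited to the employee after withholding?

$3064.87

Regional Income Tax: taxable = $3320.00 − 4×$340.00 = $1960.00
  $48.00 + 7.92% × ($1960.00 − $1600.00) = $48.00 + 7.92% × $360.00 = $76.51
Transit Levy: 5.38% × $3320.00 = $178.62
Total withheld: $76.51 + $178.62 = $255.13
Net pay: $3320.00 − $255.13 = $3064.87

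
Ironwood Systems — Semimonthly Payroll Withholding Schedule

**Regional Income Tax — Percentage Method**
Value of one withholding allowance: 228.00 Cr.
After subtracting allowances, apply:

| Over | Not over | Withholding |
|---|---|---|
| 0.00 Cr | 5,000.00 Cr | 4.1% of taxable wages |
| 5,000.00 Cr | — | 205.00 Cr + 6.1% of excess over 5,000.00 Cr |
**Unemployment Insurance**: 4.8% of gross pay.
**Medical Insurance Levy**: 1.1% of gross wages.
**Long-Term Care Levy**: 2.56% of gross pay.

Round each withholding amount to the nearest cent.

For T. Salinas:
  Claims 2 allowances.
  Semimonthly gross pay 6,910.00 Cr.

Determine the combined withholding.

Regional Income Tax: taxable = 6,910.00 Cr − 2×228.00 Cr = 6,454.00 Cr
  205.00 Cr + 6.1% × (6,454.00 Cr − 5,000.00 Cr) = 205.00 Cr + 6.1% × 1,454.00 Cr = 293.69 Cr
Unemployment Insurance: 4.8% × 6,910.00 Cr = 331.68 Cr
Medical Insurance Levy: 1.1% × 6,910.00 Cr = 76.01 Cr
Long-Term Care Levy: 2.56% × 6,910.00 Cr = 176.90 Cr
Total: 293.69 Cr + 331.68 Cr + 76.01 Cr + 176.90 Cr = 878.28 Cr

878.28 Cr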